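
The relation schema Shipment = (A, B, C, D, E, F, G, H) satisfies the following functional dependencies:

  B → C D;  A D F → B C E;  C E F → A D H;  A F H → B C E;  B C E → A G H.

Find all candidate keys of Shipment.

Attribute F never appears on the right-hand side of any dependency, so F must belong to every candidate key.
{F}⁺ = {F}, which is not all of the schema, so we must add further attributes.
{A, B, F}⁺: B→CD adds C, D; ADF→BCE adds E; CEF→ADH adds H; BCE→AGH adds G → {A, B, C, D, E, F, G, H}. Minimal: {B, F}⁺ = {B, C, D, F}; {A, F}⁺ = {A, F}; {A, B}⁺ = {A, B, C, D} — none reach the full schema.
{A, D, F}⁺: ADF→BCE adds B, C, E; CEF→ADH adds H; BCE→AGH adds G → {A, B, C, D, E, F, G, H}. Minimal: {D, F}⁺ = {D, F}; {A, F}⁺ = {A, F}; {A, D}⁺ = {A, D} — none reach the full schema.
{A, F, H}⁺: AFH→BCE adds B, C, E; BCE→AGH adds G; B→CD adds D → {A, B, C, D, E, F, G, H}. Minimal: {F, H}⁺ = {F, H}; {A, H}⁺ = {A, H}; {A, F}⁺ = {A, F} — none reach the full schema.
{B, E, F}⁺: B→CD adds C, D; CEF→ADH adds A, H; BCE→AGH adds G → {A, B, C, D, E, F, G, H}. Minimal: {E, F}⁺ = {E, F}; {B, F}⁺ = {B, C, D, F}; {B, E}⁺ = {A, B, C, D, E, G, H} — none reach the full schema.
{C, E, F}⁺: CEF→ADH adds A, D, H; AFH→BCE adds B; BCE→AGH adds G → {A, B, C, D, E, F, G, H}. Minimal: {E, F}⁺ = {E, F}; {C, F}⁺ = {C, F}; {C, E}⁺ = {C, E} — none reach the full schema.
Any other superkey contains one of these as a subset, so there are no further candidate keys.

ABF; ADF; AFH; BEF; CEF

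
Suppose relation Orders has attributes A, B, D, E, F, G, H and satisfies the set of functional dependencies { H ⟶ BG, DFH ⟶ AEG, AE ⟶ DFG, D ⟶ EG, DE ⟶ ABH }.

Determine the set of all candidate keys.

{D}; {A, E}

{D}⁺: D→EG adds E, G; DE→ABH adds A, B, H; AE→DFG adds F → {A, B, D, E, F, G, H}.
{A, E}⁺: AE→DFG adds D, F, G; DE→ABH adds B, H → {A, B, D, E, F, G, H}. Minimal: {E}⁺ = {E}; {A}⁺ = {A} — none reach the full schema.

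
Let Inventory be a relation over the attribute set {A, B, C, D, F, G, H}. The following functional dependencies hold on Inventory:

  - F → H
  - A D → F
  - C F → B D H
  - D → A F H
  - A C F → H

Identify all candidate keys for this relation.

CDG, CFG

Attributes C, G never appear on any right-hand side, so every candidate key must contain {C, G}.
{C, G}⁺ = {C, G}, which is not all of the schema, so we must add further attributes.
{C, D, G}⁺: D→AFH adds A, F, H; CF→BDH adds B → {A, B, C, D, F, G, H}. Minimal: {D, G}⁺ = {A, D, F, G, H}; {C, G}⁺ = {C, G}; {C, D}⁺ = {A, B, C, D, F, H} — none reach the full schema.
{C, F, G}⁺: F→H adds H; CF→BDH adds B, D; D→AFH adds A → {A, B, C, D, F, G, H}. Minimal: {F, G}⁺ = {F, G, H}; {C, G}⁺ = {C, G}; {C, F}⁺ = {A, B, C, D, F, H} — none reach the full schema.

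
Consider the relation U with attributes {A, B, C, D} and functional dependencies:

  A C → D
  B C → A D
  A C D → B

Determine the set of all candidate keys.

Attribute C never appears on the right-hand side of any dependency, so C must belong to every candidate key.
{C}⁺ = {C}, which is not all of the schema, so we must add further attributes.
{A, C}⁺: AC→D adds D; ACD→B adds B → {A, B, C, D}. Minimal: {C}⁺ = {C}; {A}⁺ = {A} — none reach the full schema.
{B, C}⁺: BC→AD adds A, D → {A, B, C, D}. Minimal: {C}⁺ = {C}; {B}⁺ = {B} — none reach the full schema.
Any other superkey contains one of these as a subset, so there are no further candidate keys.

{A, C}, {B, C}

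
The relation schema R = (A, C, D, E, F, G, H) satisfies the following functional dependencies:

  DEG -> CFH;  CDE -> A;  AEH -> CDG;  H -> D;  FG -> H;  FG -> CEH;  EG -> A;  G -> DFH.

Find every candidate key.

{G}, {A, E, H}, {C, E, H}

{G}⁺: G→DFH adds D, F, H; FG→CEH adds C, E; EG→A adds A → {A, C, D, E, F, G, H}.
{A, E, H}⁺: AEH→CDG adds C, D, G; G→DFH adds F → {A, C, D, E, F, G, H}. Minimal: {E, H}⁺ = {D, E, H}; {A, H}⁺ = {A, D, H}; {A, E}⁺ = {A, E} — none reach the full schema.
{C, E, H}⁺: H→D adds D; CDE→A adds A; AEH→CDG adds G; G→DFH adds F → {A, C, D, E, F, G, H}. Minimal: {E, H}⁺ = {D, E, H}; {C, H}⁺ = {C, D, H}; {C, E}⁺ = {C, E} — none reach the full schema.
Any other superkey contains one of these as a subset, so there are no further candidate keys.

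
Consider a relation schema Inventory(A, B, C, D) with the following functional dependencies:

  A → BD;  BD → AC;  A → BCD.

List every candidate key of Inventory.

{A}⁺: A→BD adds B, D; BD→AC adds C → {A, B, C, D}.
{B, D}⁺: BD→AC adds A, C → {A, B, C, D}. Minimal: {D}⁺ = {D}; {B}⁺ = {B} — none reach the full schema.

{A}, {B, D}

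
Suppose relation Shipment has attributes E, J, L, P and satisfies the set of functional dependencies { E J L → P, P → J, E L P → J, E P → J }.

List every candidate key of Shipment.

Attributes E, L never appear on any right-hand side, so every candidate key must contain {E, L}.
{E, L}⁺ = {E, L}, which is not all of the schema, so we must add further attributes.
{E, J, L}⁺: EJL→P adds P → {E, J, L, P}. Minimal: {J, L}⁺ = {J, L}; {E, L}⁺ = {E, L}; {E, J}⁺ = {E, J} — none reach the full schema.
{E, L, P}⁺: P→J adds J → {E, J, L, P}. Minimal: {L, P}⁺ = {J, L, P}; {E, P}⁺ = {E, J, P}; {E, L}⁺ = {E, L} — none reach the full schema.

(E, J, L); (E, L, P)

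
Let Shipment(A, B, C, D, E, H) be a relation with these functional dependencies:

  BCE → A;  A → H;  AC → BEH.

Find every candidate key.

{A, C, D}, {B, C, D, E}

Attributes C, D never appear on any right-hand side, so every candidate key must contain {C, D}.
{C, D}⁺ = {C, D}, which is not all of the schema, so we must add further attributes.
{A, C, D}⁺: A→H adds H; AC→BEH adds B, E → {A, B, C, D, E, H}. Minimal: {C, D}⁺ = {C, D}; {A, D}⁺ = {A, D, H}; {A, C}⁺ = {A, B, C, E, H} — none reach the full schema.
{B, C, D, E}⁺: BCE→A adds A; A→H adds H → {A, B, C, D, E, H}. Minimal: {C, D, E}⁺ = {C, D, E}; {B, D, E}⁺ = {B, D, E}; {B, C, E}⁺ = {A, B, C, E, H}; … — none reach the full schema.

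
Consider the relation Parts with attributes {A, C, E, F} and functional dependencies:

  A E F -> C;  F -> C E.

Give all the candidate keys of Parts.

AF

Attributes A, F never appear on any right-hand side, so every candidate key must contain {A, F}.
{A, F}⁺ = {A, C, E, F}, which is all of the schema, so {A, F} is the only candidate key.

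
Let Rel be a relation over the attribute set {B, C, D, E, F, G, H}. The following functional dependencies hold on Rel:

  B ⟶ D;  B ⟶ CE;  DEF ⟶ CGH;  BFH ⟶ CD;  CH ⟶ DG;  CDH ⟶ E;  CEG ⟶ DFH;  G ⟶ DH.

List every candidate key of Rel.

Attribute B never appears on the right-hand side of any dependency, so B must belong to every candidate key.
{B}⁺ = {B, C, D, E}, which is not all of the schema, so we must add further attributes.
{B, F}⁺: B→D adds D; B→CE adds C, E; DEF→CGH adds G, H → {B, C, D, E, F, G, H}. Minimal: {F}⁺ = {F}; {B}⁺ = {B, C, D, E} — none reach the full schema.
{B, G}⁺: B→D adds D; B→CE adds C, E; CEG→DFH adds F, H → {B, C, D, E, F, G, H}. Minimal: {G}⁺ = {D, G, H}; {B}⁺ = {B, C, D, E} — none reach the full schema.
{B, H}⁺: B→D adds D; B→CE adds C, E; CH→DG adds G; CEG→DFH adds F → {B, C, D, E, F, G, H}. Minimal: {H}⁺ = {H}; {B}⁺ = {B, C, D, E} — none reach the full schema.

(B, F), (B, G), (B, H)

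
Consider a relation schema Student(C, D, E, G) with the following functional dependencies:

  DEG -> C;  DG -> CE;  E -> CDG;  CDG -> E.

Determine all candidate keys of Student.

{E}⁺: E→CDG adds C, D, G → {C, D, E, G}.
{D, G}⁺: DG→CE adds C, E → {C, D, E, G}. Minimal: {G}⁺ = {G}; {D}⁺ = {D} — none reach the full schema.

(E); (D, G)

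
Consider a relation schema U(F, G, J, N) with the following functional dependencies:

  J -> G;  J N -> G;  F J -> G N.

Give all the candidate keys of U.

FJ

Attributes F, J never appear on any right-hand side, so every candidate key must contain {F, J}.
{F, J}⁺ = {F, G, J, N}, which is all of the schema, so {F, J} is the only candidate key.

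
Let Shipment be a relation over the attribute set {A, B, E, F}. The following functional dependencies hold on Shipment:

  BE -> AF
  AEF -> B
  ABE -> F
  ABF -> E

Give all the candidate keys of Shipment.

{B, E}⁺: BE→AF adds A, F → {A, B, E, F}.
{A, B, F}⁺: ABF→E adds E → {A, B, E, F}.
{A, E, F}⁺: AEF→B adds B → {A, B, E, F}.

BE; ABF; AEF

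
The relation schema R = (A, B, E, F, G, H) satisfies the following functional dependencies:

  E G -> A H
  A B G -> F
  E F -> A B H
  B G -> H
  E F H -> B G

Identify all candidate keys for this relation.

Attribute E never appears on the right-hand side of any dependency, so E must belong to every candidate key.
{E}⁺ = {E}, which is not all of the schema, so we must add further attributes.
{E, F}⁺: EF→ABH adds A, B, H; EFH→BG adds G → {A, B, E, F, G, H}. Minimal: {F}⁺ = {F}; {E}⁺ = {E} — none reach the full schema.
{B, E, G}⁺: EG→AH adds A, H; ABG→F adds F → {A, B, E, F, G, H}. Minimal: {E, G}⁺ = {A, E, G, H}; {B, G}⁺ = {B, G, H}; {B, E}⁺ = {B, E} — none reach the full schema.

(E, F); (B, E, G)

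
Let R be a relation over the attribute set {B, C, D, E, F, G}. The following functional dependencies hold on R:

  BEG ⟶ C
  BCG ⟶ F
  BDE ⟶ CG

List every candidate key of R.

{B, D, E}

Attributes B, D, E never appear on any right-hand side, so every candidate key must contain {B, D, E}.
{B, D, E}⁺ = {B, C, D, E, F, G}, which is all of the schema, so {B, D, E} is the only candidate key.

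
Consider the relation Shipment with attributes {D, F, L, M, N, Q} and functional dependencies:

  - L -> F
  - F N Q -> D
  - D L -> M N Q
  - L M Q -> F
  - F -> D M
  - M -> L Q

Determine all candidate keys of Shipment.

(F); (L); (M)

{F}⁺: F→DM adds D, M; M→LQ adds L, Q; DL→MNQ adds N → {D, F, L, M, N, Q}.
{L}⁺: L→F adds F; F→DM adds D, M; M→LQ adds Q; DL→MNQ adds N → {D, F, L, M, N, Q}.
{M}⁺: M→LQ adds L, Q; L→F adds F; F→DM adds D; DL→MNQ adds N → {D, F, L, M, N, Q}.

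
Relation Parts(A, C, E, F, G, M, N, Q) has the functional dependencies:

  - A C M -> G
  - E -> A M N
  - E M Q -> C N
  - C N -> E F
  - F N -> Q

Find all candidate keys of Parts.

{C, E}; {C, N}; {E, F}; {E, Q}

{C, E}⁺: E→AMN adds A, M, N; CN→EF adds F; FN→Q adds Q; ACM→G adds G → {A, C, E, F, G, M, N, Q}. Minimal: {E}⁺ = {A, E, M, N}; {C}⁺ = {C} — none reach the full schema.
{C, N}⁺: CN→EF adds E, F; FN→Q adds Q; E→AMN adds A, M; ACM→G adds G → {A, C, E, F, G, M, N, Q}. Minimal: {N}⁺ = {N}; {C}⁺ = {C} — none reach the full schema.
{E, F}⁺: E→AMN adds A, M, N; FN→Q adds Q; EMQ→CN adds C; ACM→G adds G → {A, C, E, F, G, M, N, Q}. Minimal: {F}⁺ = {F}; {E}⁺ = {A, E, M, N} — none reach the full schema.
{E, Q}⁺: E→AMN adds A, M, N; EMQ→CN adds C; CN→EF adds F; ACM→G adds G → {A, C, E, F, G, M, N, Q}. Minimal: {Q}⁺ = {Q}; {E}⁺ = {A, E, M, N} — none reach the full schema.
Any other superkey contains one of these as a subset, so there are no further candidate keys.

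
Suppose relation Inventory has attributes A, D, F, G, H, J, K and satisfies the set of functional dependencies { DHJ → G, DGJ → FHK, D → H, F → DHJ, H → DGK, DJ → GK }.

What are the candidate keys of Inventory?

Attribute A never appears on the right-hand side of any dependency, so A must belong to every candidate key.
{A}⁺ = {A}, which is not all of the schema, so we must add further attributes.
{A, F}⁺: F→DHJ adds D, H, J; H→DGK adds G, K → {A, D, F, G, H, J, K}.
{A, D, J}⁺: D→H adds H; H→DGK adds G, K; DGJ→FHK adds F → {A, D, F, G, H, J, K}.
{A, H, J}⁺: H→DGK adds D, G, K; DGJ→FHK adds F → {A, D, F, G, H, J, K}.
Any other superkey contains one of these as a subset, so there are no further candidate keys.

(A, F); (A, D, J); (A, H, J)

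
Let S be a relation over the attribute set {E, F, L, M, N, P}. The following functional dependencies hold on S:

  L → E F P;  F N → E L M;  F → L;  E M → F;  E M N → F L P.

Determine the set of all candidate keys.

{F, N}, {L, N}, {E, M, N}

Attribute N never appears on the right-hand side of any dependency, so N must belong to every candidate key.
{N}⁺ = {N}, which is not all of the schema, so we must add further attributes.
{F, N}⁺: FN→ELM adds E, L, M; EMN→FLP adds P → {E, F, L, M, N, P}. Minimal: {N}⁺ = {N}; {F}⁺ = {E, F, L, P} — none reach the full schema.
{L, N}⁺: L→EFP adds E, F, P; FN→ELM adds M → {E, F, L, M, N, P}. Minimal: {N}⁺ = {N}; {L}⁺ = {E, F, L, P} — none reach the full schema.
{E, M, N}⁺: EM→F adds F; EMN→FLP adds L, P → {E, F, L, M, N, P}. Minimal: {M, N}⁺ = {M, N}; {E, N}⁺ = {E, N}; {E, M}⁺ = {E, F, L, M, P} — none reach the full schema.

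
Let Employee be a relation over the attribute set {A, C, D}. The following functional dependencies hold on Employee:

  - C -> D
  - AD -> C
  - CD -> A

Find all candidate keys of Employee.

(C); (A, D)

{C}⁺: C→D adds D; CD→A adds A → {A, C, D}.
{A, D}⁺: AD→C adds C → {A, C, D}. Minimal: {D}⁺ = {D}; {A}⁺ = {A} — none reach the full schema.
Any other superkey contains one of these as a subset, so there are no further candidate keys.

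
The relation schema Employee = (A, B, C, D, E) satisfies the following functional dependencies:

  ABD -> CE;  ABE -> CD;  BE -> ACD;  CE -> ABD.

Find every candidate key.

{B, E}; {C, E}; {A, B, D}

{B, E}⁺: BE→ACD adds A, C, D → {A, B, C, D, E}. Minimal: {E}⁺ = {E}; {B}⁺ = {B} — none reach the full schema.
{C, E}⁺: CE→ABD adds A, B, D → {A, B, C, D, E}. Minimal: {E}⁺ = {E}; {C}⁺ = {C} — none reach the full schema.
{A, B, D}⁺: ABD→CE adds C, E → {A, B, C, D, E}. Minimal: {B, D}⁺ = {B, D}; {A, D}⁺ = {A, D}; {A, B}⁺ = {A, B} — none reach the full schema.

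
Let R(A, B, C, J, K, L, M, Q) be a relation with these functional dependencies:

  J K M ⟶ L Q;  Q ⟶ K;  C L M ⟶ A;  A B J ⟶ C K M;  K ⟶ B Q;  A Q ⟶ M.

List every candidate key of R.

Attribute J never appears on the right-hand side of any dependency, so J must belong to every candidate key.
{J}⁺ = {J}, which is not all of the schema, so we must add further attributes.
{A, B, J}⁺: ABJ→CKM adds C, K, M; K→BQ adds Q; JKM→LQ adds L → {A, B, C, J, K, L, M, Q}. Minimal: {B, J}⁺ = {B, J}; {A, J}⁺ = {A, J}; {A, B}⁺ = {A, B} — none reach the full schema.
{A, J, K}⁺: K→BQ adds B, Q; AQ→M adds M; JKM→LQ adds L; ABJ→CKM adds C → {A, B, C, J, K, L, M, Q}. Minimal: {J, K}⁺ = {B, J, K, Q}; {A, K}⁺ = {A, B, K, M, Q}; {A, J}⁺ = {A, J} — none reach the full schema.
{A, J, Q}⁺: Q→K adds K; K→BQ adds B; AQ→M adds M; JKM→LQ adds L; ABJ→CKM adds C → {A, B, C, J, K, L, M, Q}. Minimal: {J, Q}⁺ = {B, J, K, Q}; {A, Q}⁺ = {A, B, K, M, Q}; {A, J}⁺ = {A, J} — none reach the full schema.
{C, J, K, M}⁺: JKM→LQ adds L, Q; CLM→A adds A; K→BQ adds B → {A, B, C, J, K, L, M, Q}. Minimal: {J, K, M}⁺ = {B, J, K, L, M, Q}; {C, K, M}⁺ = {B, C, K, M, Q}; {C, J, M}⁺ = {C, J, M}; … — none reach the full schema.
{C, J, M, Q}⁺: Q→K adds K; K→BQ adds B; JKM→LQ adds L; CLM→A adds A → {A, B, C, J, K, L, M, Q}. Minimal: {J, M, Q}⁺ = {B, J, K, L, M, Q}; {C, M, Q}⁺ = {B, C, K, M, Q}; {C, J, Q}⁺ = {B, C, J, K, Q}; … — none reach the full schema.
{B, C, J, L, M}⁺: CLM→A adds A; ABJ→CKM adds K; K→BQ adds Q → {A, B, C, J, K, L, M, Q}. Minimal: {C, J, L, M}⁺ = {A, C, J, L, M}; {B, J, L, M}⁺ = {B, J, L, M}; {B, C, L, M}⁺ = {A, B, C, L, M}; … — none reach the full schema.
Any other superkey contains one of these as a subset, so there are no further candidate keys.

{A, B, J}; {A, J, K}; {A, J, Q}; {C, J, K, M}; {C, J, M, Q}; {B, C, J, L, M}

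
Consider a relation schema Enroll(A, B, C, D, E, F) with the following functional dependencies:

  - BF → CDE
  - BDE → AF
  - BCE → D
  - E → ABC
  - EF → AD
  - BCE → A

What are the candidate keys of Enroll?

E, BF

{E}⁺: E→ABC adds A, B, C; BCE→D adds D; BDE→AF adds F → {A, B, C, D, E, F}.
{B, F}⁺: BF→CDE adds C, D, E; BDE→AF adds A → {A, B, C, D, E, F}. Minimal: {F}⁺ = {F}; {B}⁺ = {B} — none reach the full schema.
Any other superkey contains one of these as a subset, so there are no further candidate keys.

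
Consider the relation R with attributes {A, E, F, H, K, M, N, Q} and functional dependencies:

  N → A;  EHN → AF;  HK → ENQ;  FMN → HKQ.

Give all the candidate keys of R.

(F, M, N); (H, K, M); (E, H, M, N)

Attribute M never appears on the right-hand side of any dependency, so M must belong to every candidate key.
{M}⁺ = {M}, which is not all of the schema, so we must add further attributes.
{F, M, N}⁺: N→A adds A; FMN→HKQ adds H, K, Q; HK→ENQ adds E → {A, E, F, H, K, M, N, Q}. Minimal: {M, N}⁺ = {A, M, N}; {F, N}⁺ = {A, F, N}; {F, M}⁺ = {F, M} — none reach the full schema.
{H, K, M}⁺: HK→ENQ adds E, N, Q; N→A adds A; EHN→AF adds F → {A, E, F, H, K, M, N, Q}. Minimal: {K, M}⁺ = {K, M}; {H, M}⁺ = {H, M}; {H, K}⁺ = {A, E, F, H, K, N, Q} — none reach the full schema.
{E, H, M, N}⁺: N→A adds A; EHN→AF adds F; FMN→HKQ adds K, Q → {A, E, F, H, K, M, N, Q}. Minimal: {H, M, N}⁺ = {A, H, M, N}; {E, M, N}⁺ = {A, E, M, N}; {E, H, N}⁺ = {A, E, F, H, N}; … — none reach the full schema.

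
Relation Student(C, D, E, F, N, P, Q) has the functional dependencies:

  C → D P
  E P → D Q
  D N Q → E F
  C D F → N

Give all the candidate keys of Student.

Attribute C never appears on the right-hand side of any dependency, so C must belong to every candidate key.
{C}⁺ = {C, D, P}, which is not all of the schema, so we must add further attributes.
{C, E, F}⁺: C→DP adds D, P; EP→DQ adds Q; CDF→N adds N → {C, D, E, F, N, P, Q}.
{C, E, N}⁺: C→DP adds D, P; EP→DQ adds Q; DNQ→EF adds F → {C, D, E, F, N, P, Q}.
{C, F, Q}⁺: C→DP adds D, P; CDF→N adds N; DNQ→EF adds E → {C, D, E, F, N, P, Q}.
{C, N, Q}⁺: C→DP adds D, P; DNQ→EF adds E, F → {C, D, E, F, N, P, Q}.
Any other superkey contains one of these as a subset, so there are no further candidate keys.

CEF, CEN, CFQ, CNQ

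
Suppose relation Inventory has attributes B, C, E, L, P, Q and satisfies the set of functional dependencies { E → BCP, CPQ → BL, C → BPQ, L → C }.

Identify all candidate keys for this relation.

Attribute E never appears on the right-hand side of any dependency, so E must belong to every candidate key.
{E}⁺ = {B, C, E, L, P, Q}, which is all of the schema, so {E} is the only candidate key.

{E}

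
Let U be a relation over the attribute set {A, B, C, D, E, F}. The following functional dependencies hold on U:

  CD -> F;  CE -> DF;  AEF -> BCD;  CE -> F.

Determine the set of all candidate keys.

Attributes A, E never appear on any right-hand side, so every candidate key must contain {A, E}.
{A, E}⁺ = {A, E}, which is not all of the schema, so we must add further attributes.
{A, C, E}⁺: CE→DF adds D, F; AEF→BCD adds B → {A, B, C, D, E, F}.
{A, E, F}⁺: AEF→BCD adds B, C, D → {A, B, C, D, E, F}.

(A, C, E), (A, E, F)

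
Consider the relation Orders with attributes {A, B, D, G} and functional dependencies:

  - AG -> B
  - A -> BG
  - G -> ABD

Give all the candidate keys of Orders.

{A}⁺: A→BG adds B, G; G→ABD adds D → {A, B, D, G}.
{G}⁺: G→ABD adds A, B, D → {A, B, D, G}.
Any other superkey contains one of these as a subset, so there are no further candidate keys.

A, G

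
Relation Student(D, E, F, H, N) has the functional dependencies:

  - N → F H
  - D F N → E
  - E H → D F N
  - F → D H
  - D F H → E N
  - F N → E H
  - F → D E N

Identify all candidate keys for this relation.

{F}⁺: F→DH adds D, H; DFH→EN adds E, N → {D, E, F, H, N}.
{N}⁺: N→FH adds F, H; F→DH adds D; DFH→EN adds E → {D, E, F, H, N}.
{E, H}⁺: EH→DFN adds D, F, N → {D, E, F, H, N}. Minimal: {H}⁺ = {H}; {E}⁺ = {E} — none reach the full schema.

F; N; EH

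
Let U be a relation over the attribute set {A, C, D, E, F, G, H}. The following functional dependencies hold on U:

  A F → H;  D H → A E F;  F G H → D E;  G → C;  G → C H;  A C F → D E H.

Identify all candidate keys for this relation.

Attribute G never appears on the right-hand side of any dependency, so G must belong to every candidate key.
{G}⁺ = {C, G, H}, which is not all of the schema, so we must add further attributes.
{D, G}⁺: G→C adds C; G→CH adds H; DH→AEF adds A, E, F → {A, C, D, E, F, G, H}.
{F, G}⁺: G→C adds C; G→CH adds H; FGH→DE adds D, E; DH→AEF adds A → {A, C, D, E, F, G, H}.

{D, G}, {F, G}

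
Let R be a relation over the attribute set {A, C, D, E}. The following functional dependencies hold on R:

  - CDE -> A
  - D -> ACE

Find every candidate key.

(D)

{D}⁺: D→ACE adds A, C, E → {A, C, D, E}.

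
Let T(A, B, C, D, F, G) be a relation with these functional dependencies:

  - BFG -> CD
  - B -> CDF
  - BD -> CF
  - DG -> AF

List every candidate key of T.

{B, G}

{B, G}⁺: B→CDF adds C, D, F; DG→AF adds A → {A, B, C, D, F, G}. Minimal: {G}⁺ = {G}; {B}⁺ = {B, C, D, F} — none reach the full schema.
No other minimal superkey exists.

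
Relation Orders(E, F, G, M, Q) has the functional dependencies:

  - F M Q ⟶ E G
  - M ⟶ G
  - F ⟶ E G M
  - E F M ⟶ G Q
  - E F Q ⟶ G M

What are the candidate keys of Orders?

Attribute F never appears on the right-hand side of any dependency, so F must belong to every candidate key.
{F}⁺ = {E, F, G, M, Q}, which is all of the schema, so {F} is the only candidate key.

{F}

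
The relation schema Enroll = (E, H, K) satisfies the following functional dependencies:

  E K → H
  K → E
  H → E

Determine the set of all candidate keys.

{K}⁺: K→E adds E; EK→H adds H → {E, H, K}.
No other minimal superkey exists.

{K}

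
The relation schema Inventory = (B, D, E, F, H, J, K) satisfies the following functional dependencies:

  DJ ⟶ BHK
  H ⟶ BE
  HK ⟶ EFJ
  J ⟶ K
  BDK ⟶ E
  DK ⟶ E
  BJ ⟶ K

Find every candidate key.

DJ, DHK

Attribute D never appears on the right-hand side of any dependency, so D must belong to every candidate key.
{D}⁺ = {D}, which is not all of the schema, so we must add further attributes.
{D, J}⁺: DJ→BHK adds B, H, K; H→BE adds E; HK→EFJ adds F → {B, D, E, F, H, J, K}. Minimal: {J}⁺ = {J, K}; {D}⁺ = {D} — none reach the full schema.
{D, H, K}⁺: H→BE adds B, E; HK→EFJ adds F, J → {B, D, E, F, H, J, K}. Minimal: {H, K}⁺ = {B, E, F, H, J, K}; {D, K}⁺ = {D, E, K}; {D, H}⁺ = {B, D, E, H} — none reach the full schema.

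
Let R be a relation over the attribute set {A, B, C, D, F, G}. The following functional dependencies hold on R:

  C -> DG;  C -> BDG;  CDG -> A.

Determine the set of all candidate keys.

Attributes C, F never appear on any right-hand side, so every candidate key must contain {C, F}.
{C, F}⁺ = {A, B, C, D, F, G}, which is all of the schema, so {C, F} is the only candidate key.

CF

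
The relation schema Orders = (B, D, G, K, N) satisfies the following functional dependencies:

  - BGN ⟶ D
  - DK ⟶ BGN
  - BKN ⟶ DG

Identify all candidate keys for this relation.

(D, K), (B, K, N)

Attribute K never appears on the right-hand side of any dependency, so K must belong to every candidate key.
{K}⁺ = {K}, which is not all of the schema, so we must add further attributes.
{D, K}⁺: DK→BGN adds B, G, N → {B, D, G, K, N}. Minimal: {K}⁺ = {K}; {D}⁺ = {D} — none reach the full schema.
{B, K, N}⁺: BKN→DG adds D, G → {B, D, G, K, N}. Minimal: {K, N}⁺ = {K, N}; {B, N}⁺ = {B, N}; {B, K}⁺ = {B, K} — none reach the full schema.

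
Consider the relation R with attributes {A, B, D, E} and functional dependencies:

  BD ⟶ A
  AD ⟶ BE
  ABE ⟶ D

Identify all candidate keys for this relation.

{A, D}⁺: AD→BE adds B, E → {A, B, D, E}. Minimal: {D}⁺ = {D}; {A}⁺ = {A} — none reach the full schema.
{B, D}⁺: BD→A adds A; AD→BE adds E → {A, B, D, E}. Minimal: {D}⁺ = {D}; {B}⁺ = {B} — none reach the full schema.
{A, B, E}⁺: ABE→D adds D → {A, B, D, E}. Minimal: {B, E}⁺ = {B, E}; {A, E}⁺ = {A, E}; {A, B}⁺ = {A, B} — none reach the full schema.

{A, D}, {B, D}, {A, B, E}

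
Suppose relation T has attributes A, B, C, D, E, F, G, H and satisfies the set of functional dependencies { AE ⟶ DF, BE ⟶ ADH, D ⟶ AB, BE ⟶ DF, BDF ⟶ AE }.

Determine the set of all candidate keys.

Attributes C, G never appear on any right-hand side, so every candidate key must contain {C, G}.
{C, G}⁺ = {C, G}, which is not all of the schema, so we must add further attributes.
{A, C, E, G}⁺: AE→DF adds D, F; D→AB adds B; BE→ADH adds H → {A, B, C, D, E, F, G, H}. Minimal: {C, E, G}⁺ = {C, E, G}; {A, E, G}⁺ = {A, B, D, E, F, G, H}; {A, C, G}⁺ = {A, C, G}; … — none reach the full schema.
{B, C, E, G}⁺: BE→ADH adds A, D, H; BE→DF adds F → {A, B, C, D, E, F, G, H}. Minimal: {C, E, G}⁺ = {C, E, G}; {B, E, G}⁺ = {A, B, D, E, F, G, H}; {B, C, G}⁺ = {B, C, G}; … — none reach the full schema.
{C, D, E, G}⁺: D→AB adds A, B; BE→DF adds F; BE→ADH adds H → {A, B, C, D, E, F, G, H}. Minimal: {D, E, G}⁺ = {A, B, D, E, F, G, H}; {C, E, G}⁺ = {C, E, G}; {C, D, G}⁺ = {A, B, C, D, G}; … — none reach the full schema.
{C, D, F, G}⁺: D→AB adds A, B; BDF→AE adds E; BE→ADH adds H → {A, B, C, D, E, F, G, H}. Minimal: {D, F, G}⁺ = {A, B, D, E, F, G, H}; {C, F, G}⁺ = {C, F, G}; {C, D, G}⁺ = {A, B, C, D, G}; … — none reach the full schema.
Any other superkey contains one of these as a subset, so there are no further candidate keys.

{A, C, E, G}; {B, C, E, G}; {C, D, E, G}; {C, D, F, G}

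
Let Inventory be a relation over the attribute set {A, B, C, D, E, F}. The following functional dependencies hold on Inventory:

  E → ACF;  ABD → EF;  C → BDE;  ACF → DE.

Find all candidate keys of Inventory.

{C}⁺: C→BDE adds B, D, E; E→ACF adds A, F → {A, B, C, D, E, F}.
{E}⁺: E→ACF adds A, C, F; C→BDE adds B, D → {A, B, C, D, E, F}.
{A, B, D}⁺: ABD→EF adds E, F; E→ACF adds C → {A, B, C, D, E, F}. Minimal: {B, D}⁺ = {B, D}; {A, D}⁺ = {A, D}; {A, B}⁺ = {A, B} — none reach the full schema.
Any other superkey contains one of these as a subset, so there are no further candidate keys.

{C}; {E}; {A, B, D}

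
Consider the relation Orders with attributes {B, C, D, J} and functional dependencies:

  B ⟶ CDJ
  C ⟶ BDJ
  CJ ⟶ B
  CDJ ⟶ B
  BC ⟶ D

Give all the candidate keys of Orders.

{B}, {C}

{B}⁺: B→CDJ adds C, D, J → {B, C, D, J}.
{C}⁺: C→BDJ adds B, D, J → {B, C, D, J}.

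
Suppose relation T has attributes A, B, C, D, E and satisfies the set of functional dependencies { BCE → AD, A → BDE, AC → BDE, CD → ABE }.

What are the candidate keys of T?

Attribute C never appears on the right-hand side of any dependency, so C must belong to every candidate key.
{C}⁺ = {C}, which is not all of the schema, so we must add further attributes.
{A, C}⁺: A→BDE adds B, D, E → {A, B, C, D, E}. Minimal: {C}⁺ = {C}; {A}⁺ = {A, B, D, E} — none reach the full schema.
{C, D}⁺: CD→ABE adds A, B, E → {A, B, C, D, E}. Minimal: {D}⁺ = {D}; {C}⁺ = {C} — none reach the full schema.
{B, C, E}⁺: BCE→AD adds A, D → {A, B, C, D, E}. Minimal: {C, E}⁺ = {C, E}; {B, E}⁺ = {B, E}; {B, C}⁺ = {B, C} — none reach the full schema.

{A, C}, {C, D}, {B, C, E}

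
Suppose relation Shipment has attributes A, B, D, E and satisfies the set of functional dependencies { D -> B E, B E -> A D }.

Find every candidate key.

D; BE

{D}⁺: D→BE adds B, E; BE→AD adds A → {A, B, D, E}.
{B, E}⁺: BE→AD adds A, D → {A, B, D, E}. Minimal: {E}⁺ = {E}; {B}⁺ = {B} — none reach the full schema.
Any other superkey contains one of these as a subset, so there are no further candidate keys.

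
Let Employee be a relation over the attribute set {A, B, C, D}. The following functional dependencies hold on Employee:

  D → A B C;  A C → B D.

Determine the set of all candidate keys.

{D}⁺: D→ABC adds A, B, C → {A, B, C, D}.
{A, C}⁺: AC→BD adds B, D → {A, B, C, D}. Minimal: {C}⁺ = {C}; {A}⁺ = {A} — none reach the full schema.

D, AC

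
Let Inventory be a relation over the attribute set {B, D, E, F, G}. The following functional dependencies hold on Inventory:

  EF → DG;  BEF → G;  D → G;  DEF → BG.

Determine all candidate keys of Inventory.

Attributes E, F never appear on any right-hand side, so every candidate key must contain {E, F}.
{E, F}⁺ = {B, D, E, F, G}, which is all of the schema, so {E, F} is the only candidate key.

{E, F}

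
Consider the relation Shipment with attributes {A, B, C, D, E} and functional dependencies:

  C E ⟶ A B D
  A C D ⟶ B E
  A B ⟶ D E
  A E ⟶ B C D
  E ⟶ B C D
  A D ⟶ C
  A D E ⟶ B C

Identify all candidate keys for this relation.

{E}⁺: E→BCD adds B, C, D; CE→ABD adds A → {A, B, C, D, E}.
{A, B}⁺: AB→DE adds D, E; AE→BCD adds C → {A, B, C, D, E}. Minimal: {B}⁺ = {B}; {A}⁺ = {A} — none reach the full schema.
{A, D}⁺: AD→C adds C; ACD→BE adds B, E → {A, B, C, D, E}. Minimal: {D}⁺ = {D}; {A}⁺ = {A} — none reach the full schema.
Any other superkey contains one of these as a subset, so there are no further candidate keys.

{E}; {A, B}; {A, D}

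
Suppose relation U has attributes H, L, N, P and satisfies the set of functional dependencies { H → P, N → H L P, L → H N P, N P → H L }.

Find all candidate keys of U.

{L}⁺: L→HNP adds H, N, P → {H, L, N, P}.
{N}⁺: N→HLP adds H, L, P → {H, L, N, P}.
Any other superkey contains one of these as a subset, so there are no further candidate keys.

L, N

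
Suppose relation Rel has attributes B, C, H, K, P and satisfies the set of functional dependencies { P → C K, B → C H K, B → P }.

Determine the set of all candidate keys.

{B}

Attribute B never appears on the right-hand side of any dependency, so B must belong to every candidate key.
{B}⁺ = {B, C, H, K, P}, which is all of the schema, so {B} is the only candidate key.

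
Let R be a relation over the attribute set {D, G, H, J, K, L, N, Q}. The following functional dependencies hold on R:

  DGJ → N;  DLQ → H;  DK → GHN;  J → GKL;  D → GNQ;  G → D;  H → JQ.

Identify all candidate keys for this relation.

(H), (J), (D, K), (D, L), (G, K), (G, L)

{H}⁺: H→JQ adds J, Q; J→GKL adds G, K, L; G→D adds D; DGJ→N adds N → {D, G, H, J, K, L, N, Q}.
{J}⁺: J→GKL adds G, K, L; G→D adds D; DGJ→N adds N; DK→GHN adds H; D→GNQ adds Q → {D, G, H, J, K, L, N, Q}.
{D, K}⁺: DK→GHN adds G, H, N; D→GNQ adds Q; H→JQ adds J; J→GKL adds L → {D, G, H, J, K, L, N, Q}. Minimal: {K}⁺ = {K}; {D}⁺ = {D, G, N, Q} — none reach the full schema.
{D, L}⁺: D→GNQ adds G, N, Q; DLQ→H adds H; H→JQ adds J; J→GKL adds K → {D, G, H, J, K, L, N, Q}. Minimal: {L}⁺ = {L}; {D}⁺ = {D, G, N, Q} — none reach the full schema.
{G, K}⁺: G→D adds D; DK→GHN adds H, N; D→GNQ adds Q; H→JQ adds J; J→GKL adds L → {D, G, H, J, K, L, N, Q}. Minimal: {K}⁺ = {K}; {G}⁺ = {D, G, N, Q} — none reach the full schema.
{G, L}⁺: G→D adds D; D→GNQ adds N, Q; DLQ→H adds H; H→JQ adds J; J→GKL adds K → {D, G, H, J, K, L, N, Q}. Minimal: {L}⁺ = {L}; {G}⁺ = {D, G, N, Q} — none reach the full schema.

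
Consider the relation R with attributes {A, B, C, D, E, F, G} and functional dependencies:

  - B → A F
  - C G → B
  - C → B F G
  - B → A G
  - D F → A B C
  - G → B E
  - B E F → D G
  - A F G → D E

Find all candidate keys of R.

{B}; {C}; {G}; {D, F}

{B}⁺: B→AF adds A, F; B→AG adds G; G→BE adds E; BEF→DG adds D; DF→ABC adds C → {A, B, C, D, E, F, G}.
{C}⁺: C→BFG adds B, F, G; B→AG adds A; G→BE adds E; BEF→DG adds D → {A, B, C, D, E, F, G}.
{G}⁺: G→BE adds B, E; B→AF adds A, F; BEF→DG adds D; DF→ABC adds C → {A, B, C, D, E, F, G}.
{D, F}⁺: DF→ABC adds A, B, C; C→BFG adds G; G→BE adds E → {A, B, C, D, E, F, G}.
Any other superkey contains one of these as a subset, so there are no further candidate keys.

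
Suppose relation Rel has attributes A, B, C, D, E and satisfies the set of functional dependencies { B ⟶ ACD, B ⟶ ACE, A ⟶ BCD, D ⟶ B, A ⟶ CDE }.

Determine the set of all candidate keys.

{A}⁺: A→BCD adds B, C, D; A→CDE adds E → {A, B, C, D, E}.
{B}⁺: B→ACD adds A, C, D; B→ACE adds E → {A, B, C, D, E}.
{D}⁺: D→B adds B; B→ACD adds A, C; B→ACE adds E → {A, B, C, D, E}.
Any other superkey contains one of these as a subset, so there are no further candidate keys.

{A}, {B}, {D}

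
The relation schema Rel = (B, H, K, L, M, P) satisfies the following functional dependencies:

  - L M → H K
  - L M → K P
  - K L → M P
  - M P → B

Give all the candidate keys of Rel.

(K, L), (L, M)

Attribute L never appears on the right-hand side of any dependency, so L must belong to every candidate key.
{L}⁺ = {L}, which is not all of the schema, so we must add further attributes.
{K, L}⁺: KL→MP adds M, P; MP→B adds B; LM→HK adds H → {B, H, K, L, M, P}.
{L, M}⁺: LM→HK adds H, K; LM→KP adds P; MP→B adds B → {B, H, K, L, M, P}.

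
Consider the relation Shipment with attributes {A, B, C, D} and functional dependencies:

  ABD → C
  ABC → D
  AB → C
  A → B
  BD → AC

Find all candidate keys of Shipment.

{A}⁺: A→B adds B; AB→C adds C; ABC→D adds D → {A, B, C, D}.
{B, D}⁺: BD→AC adds A, C → {A, B, C, D}. Minimal: {D}⁺ = {D}; {B}⁺ = {B} — none reach the full schema.
Any other superkey contains one of these as a subset, so there are no further candidate keys.

(A), (B, D)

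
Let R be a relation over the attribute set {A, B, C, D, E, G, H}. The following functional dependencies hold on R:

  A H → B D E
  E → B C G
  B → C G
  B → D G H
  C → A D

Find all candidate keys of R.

{B}⁺: B→CG adds C, G; B→DGH adds D, H; C→AD adds A; AH→BDE adds E → {A, B, C, D, E, G, H}.
{E}⁺: E→BCG adds B, C, G; B→DGH adds D, H; C→AD adds A → {A, B, C, D, E, G, H}.
{A, H}⁺: AH→BDE adds B, D, E; E→BCG adds C, G → {A, B, C, D, E, G, H}. Minimal: {H}⁺ = {H}; {A}⁺ = {A} — none reach the full schema.
{C, H}⁺: C→AD adds A, D; AH→BDE adds B, E; E→BCG adds G → {A, B, C, D, E, G, H}. Minimal: {H}⁺ = {H}; {C}⁺ = {A, C, D} — none reach the full schema.

(B), (E), (A, H), (C, H)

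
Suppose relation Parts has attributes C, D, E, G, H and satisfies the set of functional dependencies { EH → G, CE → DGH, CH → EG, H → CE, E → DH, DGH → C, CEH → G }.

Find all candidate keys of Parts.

{E}, {H}

{E}⁺: E→DH adds D, H; EH→G adds G; H→CE adds C → {C, D, E, G, H}.
{H}⁺: H→CE adds C, E; E→DH adds D; CEH→G adds G → {C, D, E, G, H}.
Any other superkey contains one of these as a subset, so there are no further candidate keys.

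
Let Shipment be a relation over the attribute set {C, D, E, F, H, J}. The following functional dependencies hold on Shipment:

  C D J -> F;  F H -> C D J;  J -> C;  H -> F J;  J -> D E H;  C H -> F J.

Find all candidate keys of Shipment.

{H}⁺: H→FJ adds F, J; J→DEH adds D, E; FH→CDJ adds C → {C, D, E, F, H, J}.
{J}⁺: J→C adds C; J→DEH adds D, E, H; CH→FJ adds F → {C, D, E, F, H, J}.
Any other superkey contains one of these as a subset, so there are no further candidate keys.

(H); (J)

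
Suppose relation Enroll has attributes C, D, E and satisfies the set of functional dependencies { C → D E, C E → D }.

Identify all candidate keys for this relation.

Attribute C never appears on the right-hand side of any dependency, so C must belong to every candidate key.
{C}⁺ = {C, D, E}, which is all of the schema, so {C} is the only candidate key.

{C}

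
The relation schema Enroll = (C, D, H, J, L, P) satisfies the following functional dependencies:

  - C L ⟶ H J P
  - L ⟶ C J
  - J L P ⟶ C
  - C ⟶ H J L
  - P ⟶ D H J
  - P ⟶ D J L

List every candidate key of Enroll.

{C}, {L}, {P}

{C}⁺: C→HJL adds H, J, L; CL→HJP adds P; P→DHJ adds D → {C, D, H, J, L, P}.
{L}⁺: L→CJ adds C, J; C→HJL adds H; CL→HJP adds P; P→DHJ adds D → {C, D, H, J, L, P}.
{P}⁺: P→DHJ adds D, H, J; P→DJL adds L; L→CJ adds C → {C, D, H, J, L, P}.
Any other superkey contains one of these as a subset, so there are no further candidate keys.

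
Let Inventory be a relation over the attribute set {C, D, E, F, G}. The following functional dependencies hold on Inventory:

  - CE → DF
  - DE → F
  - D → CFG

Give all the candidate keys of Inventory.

{C, E}⁺: CE→DF adds D, F; D→CFG adds G → {C, D, E, F, G}. Minimal: {E}⁺ = {E}; {C}⁺ = {C} — none reach the full schema.
{D, E}⁺: DE→F adds F; D→CFG adds C, G → {C, D, E, F, G}. Minimal: {E}⁺ = {E}; {D}⁺ = {C, D, F, G} — none reach the full schema.

{C, E}, {D, E}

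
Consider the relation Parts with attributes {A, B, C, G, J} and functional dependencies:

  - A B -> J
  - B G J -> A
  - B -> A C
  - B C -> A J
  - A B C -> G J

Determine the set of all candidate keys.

B

Attribute B never appears on the right-hand side of any dependency, so B must belong to every candidate key.
{B}⁺ = {A, B, C, G, J}, which is all of the schema, so {B} is the only candidate key.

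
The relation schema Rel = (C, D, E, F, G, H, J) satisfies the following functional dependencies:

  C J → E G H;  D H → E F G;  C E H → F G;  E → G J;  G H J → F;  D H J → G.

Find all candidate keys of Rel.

{C, D, E}, {C, D, H}, {C, D, J}

Attributes C, D never appear on any right-hand side, so every candidate key must contain {C, D}.
{C, D}⁺ = {C, D}, which is not all of the schema, so we must add further attributes.
{C, D, E}⁺: E→GJ adds G, J; CJ→EGH adds H; DH→EFG adds F → {C, D, E, F, G, H, J}. Minimal: {D, E}⁺ = {D, E, G, J}; {C, E}⁺ = {C, E, F, G, H, J}; {C, D}⁺ = {C, D} — none reach the full schema.
{C, D, H}⁺: DH→EFG adds E, F, G; E→GJ adds J → {C, D, E, F, G, H, J}. Minimal: {D, H}⁺ = {D, E, F, G, H, J}; {C, H}⁺ = {C, H}; {C, D}⁺ = {C, D} — none reach the full schema.
{C, D, J}⁺: CJ→EGH adds E, G, H; DH→EFG adds F → {C, D, E, F, G, H, J}. Minimal: {D, J}⁺ = {D, J}; {C, J}⁺ = {C, E, F, G, H, J}; {C, D}⁺ = {C, D} — none reach the full schema.
Any other superkey contains one of these as a subset, so there are no further candidate keys.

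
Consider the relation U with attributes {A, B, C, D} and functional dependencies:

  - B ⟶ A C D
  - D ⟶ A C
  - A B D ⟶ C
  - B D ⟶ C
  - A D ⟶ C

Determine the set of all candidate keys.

B

Attribute B never appears on the right-hand side of any dependency, so B must belong to every candidate key.
{B}⁺ = {A, B, C, D}, which is all of the schema, so {B} is the only candidate key.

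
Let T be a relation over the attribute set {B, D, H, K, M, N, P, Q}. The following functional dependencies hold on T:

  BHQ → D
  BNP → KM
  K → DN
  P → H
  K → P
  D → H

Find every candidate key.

Attributes B, Q never appear on any right-hand side, so every candidate key must contain {B, Q}.
{B, Q}⁺ = {B, Q}, which is not all of the schema, so we must add further attributes.
{B, K, Q}⁺: K→DN adds D, N; K→P adds P; D→H adds H; BNP→KM adds M → {B, D, H, K, M, N, P, Q}.
{B, N, P, Q}⁺: BNP→KM adds K, M; K→DN adds D; P→H adds H → {B, D, H, K, M, N, P, Q}.
Any other superkey contains one of these as a subset, so there are no further candidate keys.

(B, K, Q), (B, N, P, Q)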